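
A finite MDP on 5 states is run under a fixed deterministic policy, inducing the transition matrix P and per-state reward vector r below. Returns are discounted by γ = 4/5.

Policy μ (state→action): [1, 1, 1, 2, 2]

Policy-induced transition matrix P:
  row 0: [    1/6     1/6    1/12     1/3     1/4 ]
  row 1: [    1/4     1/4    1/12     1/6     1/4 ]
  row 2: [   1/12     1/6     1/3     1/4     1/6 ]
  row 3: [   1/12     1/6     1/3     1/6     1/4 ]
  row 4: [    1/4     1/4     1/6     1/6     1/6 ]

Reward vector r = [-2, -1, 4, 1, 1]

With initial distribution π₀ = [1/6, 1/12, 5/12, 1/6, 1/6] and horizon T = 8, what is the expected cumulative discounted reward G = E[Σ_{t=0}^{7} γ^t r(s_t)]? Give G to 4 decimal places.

G = 4.0674

t=0: π = [0.1667, 0.0833, 0.4167, 0.1667, 0.1667], E[r] = 1.5833, γ^t·E[r] = 1.583333, running G = 1.583333
t=1: π = [0.1389, 0.1875, 0.2431, 0.2292, 0.2014], E[r] = 0.9375, γ^t·E[r] = 0.750000, running G = 2.333333
t=2: π = [0.1597, 0.1991, 0.2182, 0.2101, 0.2130], E[r] = 0.7772, γ^t·E[r] = 0.497407, running G = 2.830741
t=3: π = [0.1653, 0.2010, 0.2081, 0.2115, 0.2141], E[r] = 0.7265, γ^t·E[r] = 0.371951, running G = 3.202691
t=4: π = [0.1663, 0.2013, 0.2061, 0.2116, 0.2148], E[r] = 0.7168, γ^t·E[r] = 0.293620, running G = 3.496311
t=5: π = [0.1665, 0.2013, 0.2056, 0.2116, 0.2149], E[r] = 0.7146, γ^t·E[r] = 0.234175, running G = 3.730486
t=6: π = [0.1666, 0.2014, 0.2055, 0.2116, 0.2150], E[r] = 0.7142, γ^t·E[r] = 0.187211, running G = 3.917697
t=7: π = [0.1666, 0.2014, 0.2055, 0.2116, 0.2150], E[r] = 0.7140, γ^t·E[r] = 0.149746, running G = 4.067444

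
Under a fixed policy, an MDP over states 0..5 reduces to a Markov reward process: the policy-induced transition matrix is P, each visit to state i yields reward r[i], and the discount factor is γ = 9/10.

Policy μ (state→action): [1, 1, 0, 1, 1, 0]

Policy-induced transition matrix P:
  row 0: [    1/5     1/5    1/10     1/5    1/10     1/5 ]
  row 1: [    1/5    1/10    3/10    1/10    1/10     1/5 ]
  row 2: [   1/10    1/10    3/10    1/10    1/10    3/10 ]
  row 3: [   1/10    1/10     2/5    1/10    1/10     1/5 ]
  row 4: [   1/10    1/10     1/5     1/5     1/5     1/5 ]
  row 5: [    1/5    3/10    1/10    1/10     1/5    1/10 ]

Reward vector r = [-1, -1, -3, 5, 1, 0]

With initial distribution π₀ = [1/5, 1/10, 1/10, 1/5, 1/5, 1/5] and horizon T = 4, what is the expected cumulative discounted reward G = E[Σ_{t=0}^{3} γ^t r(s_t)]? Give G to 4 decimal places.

G = 0.1450

t=0: π = [0.2000, 0.1000, 0.1000, 0.2000, 0.2000, 0.2000], E[r] = 0.6000, γ^t·E[r] = 0.600000, running G = 0.600000
t=1: π = [0.1500, 0.1600, 0.2200, 0.1400, 0.1400, 0.1900], E[r] = -0.1300, γ^t·E[r] = -0.117000, running G = 0.483000
t=2: π = [0.1500, 0.1530, 0.2320, 0.1290, 0.1330, 0.2030], E[r] = -0.2210, γ^t·E[r] = -0.179010, running G = 0.303990
t=3: π = [0.1506, 0.1556, 0.2290, 0.1283, 0.1336, 0.2029], E[r] = -0.2181, γ^t·E[r] = -0.158995, running G = 0.144995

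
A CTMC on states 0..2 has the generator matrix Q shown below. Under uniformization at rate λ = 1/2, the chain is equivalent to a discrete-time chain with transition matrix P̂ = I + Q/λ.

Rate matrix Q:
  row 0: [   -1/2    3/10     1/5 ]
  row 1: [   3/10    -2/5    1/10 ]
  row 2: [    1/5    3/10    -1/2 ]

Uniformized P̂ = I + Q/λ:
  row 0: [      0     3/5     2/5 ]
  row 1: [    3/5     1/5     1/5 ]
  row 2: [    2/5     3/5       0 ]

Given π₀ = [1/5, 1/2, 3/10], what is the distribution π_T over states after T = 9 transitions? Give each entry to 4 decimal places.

t=0: π = [0.2000, 0.5000, 0.3000]
t=1: π = [0.4200, 0.4000, 0.1800]
t=2: π = [0.3120, 0.4400, 0.2480]
t=3: π = [0.3632, 0.4240, 0.2128]
t=4: π = [0.3395, 0.4304, 0.2301]
t=5: π = [0.3503, 0.4278, 0.2219]
t=6: π = [0.3455, 0.4289, 0.2257]
t=7: π = [0.3476, 0.4285, 0.2240]
t=8: π = [0.3467, 0.4286, 0.2247]
t=9: π = [0.3471, 0.4286, 0.2244]

π = [0.3471, 0.4286, 0.2244]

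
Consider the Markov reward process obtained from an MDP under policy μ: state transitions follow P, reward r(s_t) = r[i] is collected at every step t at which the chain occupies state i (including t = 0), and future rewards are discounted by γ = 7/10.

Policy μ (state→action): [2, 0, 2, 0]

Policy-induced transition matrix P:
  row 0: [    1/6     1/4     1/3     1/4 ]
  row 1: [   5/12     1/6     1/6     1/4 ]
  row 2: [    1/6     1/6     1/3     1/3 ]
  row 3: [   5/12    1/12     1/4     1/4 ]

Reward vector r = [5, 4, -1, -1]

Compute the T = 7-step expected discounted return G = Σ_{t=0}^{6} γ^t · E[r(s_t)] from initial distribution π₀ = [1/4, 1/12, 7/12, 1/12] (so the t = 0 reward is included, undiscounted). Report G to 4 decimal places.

t=0: π = [0.2500, 0.0833, 0.5833, 0.0833], E[r] = 0.9167, γ^t·E[r] = 0.916667, running G = 0.916667
t=1: π = [0.2083, 0.1806, 0.3125, 0.2986], E[r] = 1.1528, γ^t·E[r] = 0.806944, running G = 1.723611
t=2: π = [0.2865, 0.1591, 0.2784, 0.2760], E[r] = 1.5145, γ^t·E[r] = 0.742089, running G = 2.465700
t=3: π = [0.2755, 0.1675, 0.2838, 0.2732], E[r] = 1.4905, γ^t·E[r] = 0.511225, running G = 2.976925
t=4: π = [0.2768, 0.1669, 0.2826, 0.2737], E[r] = 1.4954, γ^t·E[r] = 0.359039, running G = 3.335964
t=5: π = [0.2768, 0.1669, 0.2827, 0.2736], E[r] = 1.4954, γ^t·E[r] = 0.251336, running G = 3.587301
t=6: π = [0.2768, 0.1669, 0.2827, 0.2736], E[r] = 1.4954, γ^t·E[r] = 0.175934, running G = 3.763234

G = 3.7632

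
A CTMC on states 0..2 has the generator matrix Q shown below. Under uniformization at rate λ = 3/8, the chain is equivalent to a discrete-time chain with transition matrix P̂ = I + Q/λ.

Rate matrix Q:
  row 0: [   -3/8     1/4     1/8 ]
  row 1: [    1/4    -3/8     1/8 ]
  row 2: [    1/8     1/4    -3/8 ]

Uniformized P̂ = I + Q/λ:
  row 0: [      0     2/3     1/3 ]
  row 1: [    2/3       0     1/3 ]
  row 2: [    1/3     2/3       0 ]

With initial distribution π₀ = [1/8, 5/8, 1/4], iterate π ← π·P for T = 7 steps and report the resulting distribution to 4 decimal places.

t=0: π = [0.1250, 0.6250, 0.2500]
t=1: π = [0.5000, 0.2500, 0.2500]
t=2: π = [0.2500, 0.5000, 0.2500]
t=3: π = [0.4167, 0.3333, 0.2500]
t=4: π = [0.3056, 0.4444, 0.2500]
t=5: π = [0.3796, 0.3704, 0.2500]
t=6: π = [0.3302, 0.4198, 0.2500]
t=7: π = [0.3632, 0.3868, 0.2500]

π = [0.3632, 0.3868, 0.2500]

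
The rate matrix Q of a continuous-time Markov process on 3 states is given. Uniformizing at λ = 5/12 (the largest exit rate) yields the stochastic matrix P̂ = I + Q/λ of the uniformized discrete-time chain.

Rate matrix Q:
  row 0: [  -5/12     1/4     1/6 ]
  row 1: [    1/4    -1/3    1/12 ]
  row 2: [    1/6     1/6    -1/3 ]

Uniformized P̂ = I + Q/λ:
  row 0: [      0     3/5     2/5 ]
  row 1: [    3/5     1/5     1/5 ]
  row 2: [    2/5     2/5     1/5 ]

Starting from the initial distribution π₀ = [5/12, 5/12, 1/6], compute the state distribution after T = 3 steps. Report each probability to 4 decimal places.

t=0: π = [0.4167, 0.4167, 0.1667]
t=1: π = [0.3167, 0.4000, 0.2833]
t=2: π = [0.3533, 0.3833, 0.2633]
t=3: π = [0.3353, 0.3940, 0.2707]

π = [0.3353, 0.3940, 0.2707]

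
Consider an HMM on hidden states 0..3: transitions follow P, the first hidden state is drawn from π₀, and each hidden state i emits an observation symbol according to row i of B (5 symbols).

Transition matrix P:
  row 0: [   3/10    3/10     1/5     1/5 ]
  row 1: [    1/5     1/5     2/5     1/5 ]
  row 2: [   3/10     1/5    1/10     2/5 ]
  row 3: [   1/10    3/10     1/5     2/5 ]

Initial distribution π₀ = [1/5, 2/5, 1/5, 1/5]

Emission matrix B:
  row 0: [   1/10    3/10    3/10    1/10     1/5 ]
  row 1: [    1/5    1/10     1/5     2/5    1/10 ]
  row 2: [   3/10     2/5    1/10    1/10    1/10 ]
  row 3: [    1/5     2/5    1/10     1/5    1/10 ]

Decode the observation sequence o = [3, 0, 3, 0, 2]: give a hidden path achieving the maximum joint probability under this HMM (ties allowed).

t=0: δ = [2.000e-02, 1.600e-01, 2.000e-02, 4.000e-02]  (obs o_0=3)
t=1: δ = [3.200e-03, 6.400e-03, 1.920e-02, 6.400e-03]  ψ = [1, 1, 1, 1]  (obs o_1=0)
t=2: δ = [5.760e-04, 1.536e-03, 2.560e-04, 1.536e-03]  ψ = [2, 2, 1, 2]  (obs o_2=3)
t=3: δ = [3.072e-05, 9.216e-05, 1.843e-04, 1.229e-04]  ψ = [1, 3, 1, 3]  (obs o_3=0)
t=4: δ = [1.659e-05, 7.373e-06, 3.686e-06, 7.373e-06]  ψ = [2, 2, 1, 2]  (obs o_4=2)
backtrack: best end state = 0; path = [1, 2, 1, 2, 0]

path = [1, 2, 1, 2, 0]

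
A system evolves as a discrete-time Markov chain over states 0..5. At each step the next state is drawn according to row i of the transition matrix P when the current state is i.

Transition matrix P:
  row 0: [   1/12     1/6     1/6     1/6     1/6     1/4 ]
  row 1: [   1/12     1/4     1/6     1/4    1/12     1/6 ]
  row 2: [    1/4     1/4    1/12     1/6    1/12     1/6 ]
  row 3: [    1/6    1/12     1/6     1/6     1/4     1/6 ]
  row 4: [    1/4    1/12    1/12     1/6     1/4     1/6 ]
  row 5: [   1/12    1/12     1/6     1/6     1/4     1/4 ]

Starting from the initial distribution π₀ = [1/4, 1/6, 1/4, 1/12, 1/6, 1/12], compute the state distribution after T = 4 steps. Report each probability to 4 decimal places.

t=0: π = [0.2500, 0.1667, 0.2500, 0.0833, 0.1667, 0.0833]
t=1: π = [0.1597, 0.1736, 0.1319, 0.1806, 0.1597, 0.1944]
t=2: π = [0.1470, 0.1476, 0.1424, 0.1811, 0.1858, 0.1962]
t=3: π = [0.1531, 0.1439, 0.1393, 0.1790, 0.1894, 0.1953]
t=4: π = [0.1530, 0.1433, 0.1393, 0.1787, 0.1900, 0.1957]

π = [0.1530, 0.1433, 0.1393, 0.1787, 0.1900, 0.1957]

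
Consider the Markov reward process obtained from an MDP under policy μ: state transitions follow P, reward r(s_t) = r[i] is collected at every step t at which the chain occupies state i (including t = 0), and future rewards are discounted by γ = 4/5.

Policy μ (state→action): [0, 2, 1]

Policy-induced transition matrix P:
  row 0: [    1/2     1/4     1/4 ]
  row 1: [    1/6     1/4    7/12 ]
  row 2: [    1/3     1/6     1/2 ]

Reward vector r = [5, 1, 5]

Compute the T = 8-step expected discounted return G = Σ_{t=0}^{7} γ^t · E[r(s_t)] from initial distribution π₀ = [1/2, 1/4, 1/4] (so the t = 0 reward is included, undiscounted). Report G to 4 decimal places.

G = 17.0410

t=0: π = [0.5000, 0.2500, 0.2500], E[r] = 4.0000, γ^t·E[r] = 4.000000, running G = 4.000000
t=1: π = [0.3750, 0.2292, 0.3958], E[r] = 4.0833, γ^t·E[r] = 3.266667, running G = 7.266667
t=2: π = [0.3576, 0.2170, 0.4253], E[r] = 4.1319, γ^t·E[r] = 2.644444, running G = 9.911111
t=3: π = [0.3568, 0.2146, 0.4287], E[r] = 4.1418, γ^t·E[r] = 2.120593, running G = 12.031704
t=4: π = [0.3570, 0.2143, 0.4287], E[r] = 4.1429, γ^t·E[r] = 1.696928, running G = 13.728632
t=5: π = [0.3571, 0.2143, 0.4286], E[r] = 4.1429, γ^t·E[r] = 1.357544, running G = 15.086176
t=6: π = [0.3571, 0.2143, 0.4286], E[r] = 4.1429, γ^t·E[r] = 1.086027, running G = 16.172204
t=7: π = [0.3571, 0.2143, 0.4286], E[r] = 4.1429, γ^t·E[r] = 0.868820, running G = 17.041024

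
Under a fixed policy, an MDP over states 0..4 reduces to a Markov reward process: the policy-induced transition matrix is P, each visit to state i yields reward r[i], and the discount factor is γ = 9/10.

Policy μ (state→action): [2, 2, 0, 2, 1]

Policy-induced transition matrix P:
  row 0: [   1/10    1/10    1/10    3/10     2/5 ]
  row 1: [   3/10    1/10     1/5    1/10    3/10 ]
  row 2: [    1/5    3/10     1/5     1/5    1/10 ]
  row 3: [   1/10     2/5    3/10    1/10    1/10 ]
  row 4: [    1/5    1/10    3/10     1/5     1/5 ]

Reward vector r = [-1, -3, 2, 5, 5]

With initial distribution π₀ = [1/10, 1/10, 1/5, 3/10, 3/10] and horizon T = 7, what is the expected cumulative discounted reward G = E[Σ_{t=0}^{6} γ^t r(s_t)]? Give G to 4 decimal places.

t=0: π = [0.1000, 0.1000, 0.2000, 0.3000, 0.3000], E[r] = 3.0000, γ^t·E[r] = 3.000000, running G = 3.000000
t=1: π = [0.1700, 0.2300, 0.2500, 0.1700, 0.1800], E[r] = 1.3900, γ^t·E[r] = 1.251000, running G = 4.251000
t=2: π = [0.1890, 0.2010, 0.2180, 0.1770, 0.2150], E[r] = 1.6040, γ^t·E[r] = 1.299240, running G = 5.550240
t=3: π = [0.1835, 0.1967, 0.2203, 0.1811, 0.2184], E[r] = 1.6645, γ^t·E[r] = 1.213421, running G = 6.763661
t=4: π = [0.1832, 0.1984, 0.2216, 0.1806, 0.2162], E[r] = 1.6488, γ^t·E[r] = 1.081791, running G = 7.845451
t=5: π = [0.1835, 0.1985, 0.2214, 0.1804, 0.2163], E[r] = 1.6472, γ^t·E[r] = 0.972672, running G = 8.818124
t=6: π = [0.1835, 0.1984, 0.2213, 0.1805, 0.2164], E[r] = 1.6481, γ^t·E[r] = 0.875854, running G = 9.693978

G = 9.6940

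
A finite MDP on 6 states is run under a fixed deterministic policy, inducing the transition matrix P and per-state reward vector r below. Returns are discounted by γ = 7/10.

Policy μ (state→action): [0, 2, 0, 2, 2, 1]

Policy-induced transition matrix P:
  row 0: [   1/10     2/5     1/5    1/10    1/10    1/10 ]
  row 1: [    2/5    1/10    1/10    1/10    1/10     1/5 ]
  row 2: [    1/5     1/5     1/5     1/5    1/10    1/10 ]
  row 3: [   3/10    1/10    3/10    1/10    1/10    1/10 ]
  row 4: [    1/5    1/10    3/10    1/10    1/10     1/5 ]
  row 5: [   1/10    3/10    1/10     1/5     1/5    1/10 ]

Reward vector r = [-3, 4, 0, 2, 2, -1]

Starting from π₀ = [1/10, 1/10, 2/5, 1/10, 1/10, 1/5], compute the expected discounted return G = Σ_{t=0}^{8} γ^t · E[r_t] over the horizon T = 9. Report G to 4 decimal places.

t=0: π = [0.1000, 0.1000, 0.4000, 0.1000, 0.1000, 0.2000], E[r] = 0.3000, γ^t·E[r] = 0.300000, running G = 0.300000
t=1: π = [0.2000, 0.2100, 0.1900, 0.1600, 0.1200, 0.1200], E[r] = 0.6800, γ^t·E[r] = 0.476000, running G = 0.776000
t=2: π = [0.2260, 0.2030, 0.1950, 0.1310, 0.1120, 0.1330], E[r] = 0.4870, γ^t·E[r] = 0.238630, running G = 1.014630
t=3: π = [0.2178, 0.2139, 0.1907, 0.1328, 0.1133, 0.1315], E[r] = 0.5629, γ^t·E[r] = 0.193075, running G = 1.207705
t=4: π = [0.2211, 0.2107, 0.1901, 0.1322, 0.1132, 0.1327], E[r] = 0.5375, γ^t·E[r] = 0.129047, running G = 1.336751
t=5: π = [0.2200, 0.2119, 0.1902, 0.1323, 0.1133, 0.1324], E[r] = 0.5463, γ^t·E[r] = 0.091823, running G = 1.428574
t=6: π = [0.2204, 0.2115, 0.1901, 0.1323, 0.1132, 0.1325], E[r] = 0.5433, γ^t·E[r] = 0.063922, running G = 1.492497
t=7: π = [0.2202, 0.2116, 0.1901, 0.1323, 0.1133, 0.1325], E[r] = 0.5444, γ^t·E[r] = 0.044830, running G = 1.537327
t=8: π = [0.2203, 0.2116, 0.1901, 0.1323, 0.1132, 0.1325], E[r] = 0.5440, γ^t·E[r] = 0.031361, running G = 1.568688

G = 1.5687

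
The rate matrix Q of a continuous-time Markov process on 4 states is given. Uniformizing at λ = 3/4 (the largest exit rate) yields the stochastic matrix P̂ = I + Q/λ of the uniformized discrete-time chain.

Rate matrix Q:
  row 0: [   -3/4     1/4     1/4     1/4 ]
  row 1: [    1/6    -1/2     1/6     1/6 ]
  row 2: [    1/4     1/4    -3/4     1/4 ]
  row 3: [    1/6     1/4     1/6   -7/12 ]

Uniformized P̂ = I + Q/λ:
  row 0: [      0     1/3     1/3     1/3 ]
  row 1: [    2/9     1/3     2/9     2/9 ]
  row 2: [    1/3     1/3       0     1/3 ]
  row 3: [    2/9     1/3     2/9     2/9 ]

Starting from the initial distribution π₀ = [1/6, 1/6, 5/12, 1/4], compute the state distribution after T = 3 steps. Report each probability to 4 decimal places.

π = [0.2045, 0.3333, 0.1952, 0.2669]

t=0: π = [0.1667, 0.1667, 0.4167, 0.2500]
t=1: π = [0.2315, 0.3333, 0.1481, 0.2870]
t=2: π = [0.1872, 0.3333, 0.2150, 0.2644]
t=3: π = [0.2045, 0.3333, 0.1952, 0.2669]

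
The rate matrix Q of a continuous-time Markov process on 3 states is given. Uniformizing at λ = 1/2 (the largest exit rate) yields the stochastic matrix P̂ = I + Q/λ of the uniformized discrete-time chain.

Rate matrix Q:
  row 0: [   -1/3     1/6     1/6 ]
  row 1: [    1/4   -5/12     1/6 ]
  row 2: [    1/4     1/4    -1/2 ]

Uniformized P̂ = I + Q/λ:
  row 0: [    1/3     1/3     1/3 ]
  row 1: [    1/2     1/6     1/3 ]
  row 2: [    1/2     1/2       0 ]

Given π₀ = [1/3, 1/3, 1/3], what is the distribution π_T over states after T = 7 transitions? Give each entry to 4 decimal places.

π = [0.4286, 0.3215, 0.2500]

t=0: π = [0.3333, 0.3333, 0.3333]
t=1: π = [0.4444, 0.3333, 0.2222]
t=2: π = [0.4259, 0.3148, 0.2593]
t=3: π = [0.4290, 0.3241, 0.2469]
t=4: π = [0.4285, 0.3205, 0.2510]
t=5: π = [0.4286, 0.3218, 0.2497]
t=6: π = [0.4286, 0.3213, 0.2501]
t=7: π = [0.4286, 0.3215, 0.2500]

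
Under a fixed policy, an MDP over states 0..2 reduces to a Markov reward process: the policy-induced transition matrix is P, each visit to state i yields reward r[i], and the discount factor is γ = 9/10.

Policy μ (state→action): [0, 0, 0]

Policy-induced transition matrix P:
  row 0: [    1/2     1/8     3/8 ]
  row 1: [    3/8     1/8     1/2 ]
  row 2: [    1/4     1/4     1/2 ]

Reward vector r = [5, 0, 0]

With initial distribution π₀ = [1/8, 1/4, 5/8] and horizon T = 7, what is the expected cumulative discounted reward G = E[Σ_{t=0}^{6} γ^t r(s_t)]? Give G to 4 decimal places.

G = 8.0120

t=0: π = [0.1250, 0.2500, 0.6250], E[r] = 0.6250, γ^t·E[r] = 0.625000, running G = 0.625000
t=1: π = [0.3125, 0.2031, 0.4844], E[r] = 1.5625, γ^t·E[r] = 1.406250, running G = 2.031250
t=2: π = [0.3535, 0.1855, 0.4609], E[r] = 1.7676, γ^t·E[r] = 1.431738, running G = 3.462988
t=3: π = [0.3616, 0.1826, 0.4558], E[r] = 1.8079, γ^t·E[r] = 1.317931, running G = 4.780919
t=4: π = [0.3632, 0.1820, 0.4548], E[r] = 1.8161, γ^t·E[r] = 1.191544, running G = 5.972463
t=5: π = [0.3636, 0.1819, 0.4546], E[r] = 1.8178, γ^t·E[r] = 1.073369, running G = 7.045832
t=6: π = [0.3636, 0.1818, 0.4546], E[r] = 1.8181, γ^t·E[r] = 0.966211, running G = 8.012044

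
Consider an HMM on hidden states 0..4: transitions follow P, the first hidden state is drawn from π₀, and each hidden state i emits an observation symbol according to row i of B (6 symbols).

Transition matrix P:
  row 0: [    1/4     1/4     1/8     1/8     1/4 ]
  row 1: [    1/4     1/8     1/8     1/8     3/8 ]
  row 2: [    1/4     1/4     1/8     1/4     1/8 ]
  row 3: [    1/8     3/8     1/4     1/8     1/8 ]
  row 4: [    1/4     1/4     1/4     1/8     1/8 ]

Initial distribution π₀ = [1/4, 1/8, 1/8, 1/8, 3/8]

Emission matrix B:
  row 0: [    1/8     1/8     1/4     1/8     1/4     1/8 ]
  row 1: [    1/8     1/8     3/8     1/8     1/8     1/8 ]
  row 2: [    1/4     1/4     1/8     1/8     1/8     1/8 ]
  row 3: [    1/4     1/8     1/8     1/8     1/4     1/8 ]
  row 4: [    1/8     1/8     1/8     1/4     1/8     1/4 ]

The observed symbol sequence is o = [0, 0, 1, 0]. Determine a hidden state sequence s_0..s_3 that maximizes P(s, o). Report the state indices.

path = [2, 3, 2, 3]

t=0: δ = [3.125e-02, 1.562e-02, 3.125e-02, 3.125e-02, 4.688e-02]  (obs o_0=0)
t=1: δ = [1.465e-03, 1.465e-03, 2.930e-03, 1.953e-03, 9.766e-04]  ψ = [4, 3, 4, 2, 0]  (obs o_1=0)
t=2: δ = [9.155e-05, 9.155e-05, 1.221e-04, 9.155e-05, 6.866e-05]  ψ = [2, 2, 3, 2, 1]  (obs o_2=1)
t=3: δ = [3.815e-06, 4.292e-06, 5.722e-06, 7.629e-06, 4.292e-06]  ψ = [2, 3, 3, 2, 1]  (obs o_3=0)
backtrack: best end state = 3; path = [2, 3, 2, 3]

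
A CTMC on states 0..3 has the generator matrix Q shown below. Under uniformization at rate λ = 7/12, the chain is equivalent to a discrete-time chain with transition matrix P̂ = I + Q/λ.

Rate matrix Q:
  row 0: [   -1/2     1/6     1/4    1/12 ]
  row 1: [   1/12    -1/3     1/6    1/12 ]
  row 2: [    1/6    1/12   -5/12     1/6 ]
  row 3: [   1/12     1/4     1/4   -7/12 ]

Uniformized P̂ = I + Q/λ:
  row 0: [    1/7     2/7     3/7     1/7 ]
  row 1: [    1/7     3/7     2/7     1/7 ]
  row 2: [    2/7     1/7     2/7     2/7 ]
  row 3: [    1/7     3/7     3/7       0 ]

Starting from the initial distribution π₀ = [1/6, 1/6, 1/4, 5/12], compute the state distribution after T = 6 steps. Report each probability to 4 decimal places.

t=0: π = [0.1667, 0.1667, 0.2500, 0.4167]
t=1: π = [0.1786, 0.3333, 0.3690, 0.1190]
t=2: π = [0.1956, 0.2976, 0.3282, 0.1786]
t=3: π = [0.1897, 0.3069, 0.3392, 0.1642]
t=4: π = [0.1913, 0.3046, 0.3363, 0.1678]
t=5: π = [0.1909, 0.3052, 0.3370, 0.1669]
t=6: π = [0.1910, 0.3050, 0.3368, 0.1672]

π = [0.1910, 0.3050, 0.3368, 0.1672]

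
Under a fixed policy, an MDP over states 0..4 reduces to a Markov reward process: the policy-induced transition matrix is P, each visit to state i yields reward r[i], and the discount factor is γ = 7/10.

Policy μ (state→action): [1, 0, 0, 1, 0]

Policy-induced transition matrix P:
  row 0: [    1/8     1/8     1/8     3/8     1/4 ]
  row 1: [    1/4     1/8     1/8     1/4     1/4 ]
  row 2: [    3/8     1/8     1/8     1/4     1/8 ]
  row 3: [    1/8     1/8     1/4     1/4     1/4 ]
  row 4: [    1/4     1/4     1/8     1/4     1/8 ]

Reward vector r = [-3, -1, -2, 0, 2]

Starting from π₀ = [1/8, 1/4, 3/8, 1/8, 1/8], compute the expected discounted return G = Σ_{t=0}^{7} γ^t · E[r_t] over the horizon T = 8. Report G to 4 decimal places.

G = -2.6902

t=0: π = [0.1250, 0.2500, 0.3750, 0.1250, 0.1250], E[r] = -1.1250, γ^t·E[r] = -1.125000, running G = -1.125000
t=1: π = [0.2656, 0.1406, 0.1406, 0.2656, 0.1875], E[r] = -0.8438, γ^t·E[r] = -0.590625, running G = -1.715625
t=2: π = [0.2012, 0.1484, 0.1582, 0.2832, 0.2090], E[r] = -0.6504, γ^t·E[r] = -0.318691, running G = -2.034316
t=3: π = [0.2092, 0.1511, 0.1604, 0.2751, 0.2041], E[r] = -0.6914, γ^t·E[r] = -0.237152, running G = -2.271469
t=4: π = [0.2095, 0.1505, 0.1594, 0.2762, 0.2044], E[r] = -0.6889, γ^t·E[r] = -0.165413, running G = -2.436882
t=5: π = [0.2092, 0.1506, 0.1595, 0.2762, 0.2045], E[r] = -0.6882, γ^t·E[r] = -0.115666, running G = -2.552548
t=6: π = [0.2093, 0.1506, 0.1595, 0.2762, 0.2045], E[r] = -0.6884, γ^t·E[r] = -0.080991, running G = -2.633539
t=7: π = [0.2093, 0.1506, 0.1595, 0.2762, 0.2045], E[r] = -0.6884, γ^t·E[r] = -0.056692, running G = -2.690232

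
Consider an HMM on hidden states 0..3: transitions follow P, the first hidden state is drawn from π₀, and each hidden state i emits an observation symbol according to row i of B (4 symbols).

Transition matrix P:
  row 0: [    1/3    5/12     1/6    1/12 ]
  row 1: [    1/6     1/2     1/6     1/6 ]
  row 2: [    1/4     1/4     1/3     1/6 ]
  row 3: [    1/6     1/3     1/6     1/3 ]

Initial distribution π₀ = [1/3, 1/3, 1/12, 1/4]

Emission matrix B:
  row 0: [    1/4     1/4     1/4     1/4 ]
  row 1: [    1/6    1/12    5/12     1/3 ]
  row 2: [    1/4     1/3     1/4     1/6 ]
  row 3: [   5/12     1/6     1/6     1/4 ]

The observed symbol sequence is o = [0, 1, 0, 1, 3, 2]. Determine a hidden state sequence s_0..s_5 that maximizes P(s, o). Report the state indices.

t=0: δ = [8.333e-02, 5.556e-02, 2.083e-02, 1.042e-01]  (obs o_0=0)
t=1: δ = [6.944e-03, 2.894e-03, 5.787e-03, 5.787e-03]  ψ = [0, 0, 3, 3]  (obs o_1=1)
t=2: δ = [5.787e-04, 4.823e-04, 4.823e-04, 8.038e-04]  ψ = [0, 0, 2, 3]  (obs o_2=0)
t=3: δ = [4.823e-05, 2.233e-05, 5.358e-05, 4.465e-05]  ψ = [0, 3, 2, 3]  (obs o_3=1)
t=4: δ = [4.019e-06, 6.698e-06, 2.977e-06, 3.721e-06]  ψ = [0, 0, 2, 3]  (obs o_4=3)
t=5: δ = [3.349e-07, 1.395e-06, 2.791e-07, 2.067e-07]  ψ = [0, 1, 1, 3]  (obs o_5=2)
backtrack: best end state = 1; path = [0, 0, 0, 0, 1, 1]

path = [0, 0, 0, 0, 1, 1]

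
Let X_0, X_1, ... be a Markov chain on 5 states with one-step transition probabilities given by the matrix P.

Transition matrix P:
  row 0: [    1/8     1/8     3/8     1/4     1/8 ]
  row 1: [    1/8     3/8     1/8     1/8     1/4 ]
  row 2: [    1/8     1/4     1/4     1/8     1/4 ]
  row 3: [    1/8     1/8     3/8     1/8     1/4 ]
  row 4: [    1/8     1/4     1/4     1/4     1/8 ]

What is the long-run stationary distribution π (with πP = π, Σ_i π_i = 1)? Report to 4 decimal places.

π = [0.1250, 0.2440, 0.2560, 0.1667, 0.2083]

Balance equations π_j = Σ_i π_i·P[i][j]:
  π_0 = 1/8·π_0 + 1/8·π_1 + 1/8·π_2 + 1/8·π_3 + 1/8·π_4
  π_1 = 1/8·π_0 + 3/8·π_1 + 1/4·π_2 + 1/8·π_3 + 1/4·π_4
  π_2 = 3/8·π_0 + 1/8·π_1 + 1/4·π_2 + 3/8·π_3 + 1/4·π_4
  π_3 = 1/4·π_0 + 1/8·π_1 + 1/8·π_2 + 1/8·π_3 + 1/4·π_4
  normalize: π_0 + π_1 + π_2 + π_3 + π_4 = 1
Solving the linear system gives exactly π = [1/8, 41/168, 43/168, 1/6, 5/24].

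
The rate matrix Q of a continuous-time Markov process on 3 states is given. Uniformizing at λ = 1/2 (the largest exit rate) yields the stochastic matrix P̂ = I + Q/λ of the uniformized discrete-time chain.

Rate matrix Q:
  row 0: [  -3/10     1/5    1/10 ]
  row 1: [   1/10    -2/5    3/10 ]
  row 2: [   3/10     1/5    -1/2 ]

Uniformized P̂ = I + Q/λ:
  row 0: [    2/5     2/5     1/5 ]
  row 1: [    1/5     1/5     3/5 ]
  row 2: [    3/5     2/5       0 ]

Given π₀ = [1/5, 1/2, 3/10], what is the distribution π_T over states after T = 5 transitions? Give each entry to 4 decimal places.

t=0: π = [0.2000, 0.5000, 0.3000]
t=1: π = [0.3600, 0.3000, 0.3400]
t=2: π = [0.4080, 0.3400, 0.2520]
t=3: π = [0.3824, 0.3320, 0.2856]
t=4: π = [0.3907, 0.3336, 0.2757]
t=5: π = [0.3884, 0.3333, 0.2783]

π = [0.3884, 0.3333, 0.2783]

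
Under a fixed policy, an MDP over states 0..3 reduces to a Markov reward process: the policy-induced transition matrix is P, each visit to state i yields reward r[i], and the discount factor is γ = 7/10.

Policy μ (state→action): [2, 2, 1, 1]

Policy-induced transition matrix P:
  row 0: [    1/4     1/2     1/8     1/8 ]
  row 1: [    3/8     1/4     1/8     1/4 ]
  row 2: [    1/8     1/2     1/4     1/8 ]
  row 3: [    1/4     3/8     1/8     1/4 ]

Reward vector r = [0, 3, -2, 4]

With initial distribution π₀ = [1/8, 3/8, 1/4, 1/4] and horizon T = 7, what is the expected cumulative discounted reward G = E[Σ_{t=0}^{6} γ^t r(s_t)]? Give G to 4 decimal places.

t=0: π = [0.1250, 0.3750, 0.2500, 0.2500], E[r] = 1.6250, γ^t·E[r] = 1.625000, running G = 1.625000
t=1: π = [0.2656, 0.3750, 0.1563, 0.2031], E[r] = 1.6250, γ^t·E[r] = 1.137500, running G = 2.762500
t=2: π = [0.2773, 0.3809, 0.1445, 0.1973], E[r] = 1.6426, γ^t·E[r] = 0.804863, running G = 3.567363
t=3: π = [0.2795, 0.3801, 0.1431, 0.1973], E[r] = 1.6433, γ^t·E[r] = 0.563656, running G = 4.131019
t=4: π = [0.2796, 0.3803, 0.1429, 0.1972], E[r] = 1.6439, γ^t·E[r] = 0.394691, running G = 4.525710
t=5: π = [0.2797, 0.3803, 0.1429, 0.1972], E[r] = 1.6438, γ^t·E[r] = 0.276282, running G = 4.801991
t=6: π = [0.2797, 0.3803, 0.1429, 0.1972], E[r] = 1.6439, γ^t·E[r] = 0.193399, running G = 4.995390

G = 4.9954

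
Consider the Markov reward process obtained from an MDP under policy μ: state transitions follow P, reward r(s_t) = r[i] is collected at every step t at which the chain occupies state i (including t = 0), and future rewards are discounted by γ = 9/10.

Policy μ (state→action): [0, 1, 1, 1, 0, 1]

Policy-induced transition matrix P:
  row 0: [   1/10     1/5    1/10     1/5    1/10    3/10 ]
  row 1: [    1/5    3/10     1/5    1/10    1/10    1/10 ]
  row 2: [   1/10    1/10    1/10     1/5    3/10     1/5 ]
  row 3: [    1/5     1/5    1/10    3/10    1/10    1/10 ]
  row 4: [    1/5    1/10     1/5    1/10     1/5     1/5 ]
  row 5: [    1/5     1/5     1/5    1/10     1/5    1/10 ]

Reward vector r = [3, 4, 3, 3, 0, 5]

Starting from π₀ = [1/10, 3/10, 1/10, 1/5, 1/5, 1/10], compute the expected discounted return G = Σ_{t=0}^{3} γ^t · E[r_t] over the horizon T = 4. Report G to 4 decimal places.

t=0: π = [0.1000, 0.3000, 0.1000, 0.2000, 0.2000, 0.1000], E[r] = 2.9000, γ^t·E[r] = 2.900000, running G = 2.900000
t=1: π = [0.1800, 0.2000, 0.1600, 0.1600, 0.1500, 0.1500], E[r] = 3.0500, γ^t·E[r] = 2.745000, running G = 5.645000
t=2: π = [0.1660, 0.1890, 0.1500, 0.1660, 0.1620, 0.1670], E[r] = 3.0370, γ^t·E[r] = 2.459970, running G = 8.104970
t=3: π = [0.1684, 0.1877, 0.1518, 0.1648, 0.1629, 0.1644], E[r] = 3.0278, γ^t·E[r] = 2.207266, running G = 10.312236

G = 10.3122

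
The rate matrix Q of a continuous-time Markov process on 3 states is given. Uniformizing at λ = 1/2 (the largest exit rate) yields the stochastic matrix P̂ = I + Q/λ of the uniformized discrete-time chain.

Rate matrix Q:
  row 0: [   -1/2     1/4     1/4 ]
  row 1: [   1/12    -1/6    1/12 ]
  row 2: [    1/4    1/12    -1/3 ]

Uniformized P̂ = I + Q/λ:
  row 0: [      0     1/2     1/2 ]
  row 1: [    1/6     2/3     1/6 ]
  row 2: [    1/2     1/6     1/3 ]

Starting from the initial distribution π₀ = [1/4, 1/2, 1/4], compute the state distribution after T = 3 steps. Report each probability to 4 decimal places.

π = [0.2234, 0.4861, 0.2905]

t=0: π = [0.2500, 0.5000, 0.2500]
t=1: π = [0.2083, 0.5000, 0.2917]
t=2: π = [0.2292, 0.4861, 0.2847]
t=3: π = [0.2234, 0.4861, 0.2905]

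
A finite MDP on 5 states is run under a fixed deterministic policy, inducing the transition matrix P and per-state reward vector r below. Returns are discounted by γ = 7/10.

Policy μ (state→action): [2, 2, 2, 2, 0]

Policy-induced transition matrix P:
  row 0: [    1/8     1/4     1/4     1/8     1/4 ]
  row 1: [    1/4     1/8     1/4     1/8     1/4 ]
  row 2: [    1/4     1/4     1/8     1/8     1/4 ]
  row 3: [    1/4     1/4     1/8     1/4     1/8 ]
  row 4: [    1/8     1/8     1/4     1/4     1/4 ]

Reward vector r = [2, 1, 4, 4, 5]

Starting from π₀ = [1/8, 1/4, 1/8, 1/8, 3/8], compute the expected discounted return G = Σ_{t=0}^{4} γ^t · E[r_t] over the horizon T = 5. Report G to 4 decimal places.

t=0: π = [0.1250, 0.2500, 0.1250, 0.1250, 0.3750], E[r] = 3.3750, γ^t·E[r] = 3.375000, running G = 3.375000
t=1: π = [0.1875, 0.1719, 0.2188, 0.1875, 0.2344], E[r] = 3.3438, γ^t·E[r] = 2.340625, running G = 5.715625
t=2: π = [0.1973, 0.1992, 0.1992, 0.1777, 0.2266], E[r] = 3.2344, γ^t·E[r] = 1.584844, running G = 7.300469
t=3: π = [0.1970, 0.1968, 0.2029, 0.1755, 0.2278], E[r] = 3.2434, γ^t·E[r] = 1.112489, running G = 8.412958
t=4: π = [0.1969, 0.1969, 0.2027, 0.1754, 0.2281], E[r] = 3.2435, γ^t·E[r] = 0.778757, running G = 9.191715

G = 9.1917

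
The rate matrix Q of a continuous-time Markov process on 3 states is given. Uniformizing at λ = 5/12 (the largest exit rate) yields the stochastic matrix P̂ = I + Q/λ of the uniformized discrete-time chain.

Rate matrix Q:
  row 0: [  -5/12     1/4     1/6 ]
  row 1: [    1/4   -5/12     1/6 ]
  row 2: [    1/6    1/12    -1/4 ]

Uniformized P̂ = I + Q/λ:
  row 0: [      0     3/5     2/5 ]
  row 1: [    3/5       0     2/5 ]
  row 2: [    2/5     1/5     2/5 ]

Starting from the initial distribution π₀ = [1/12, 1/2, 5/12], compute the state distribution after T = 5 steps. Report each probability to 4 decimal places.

π = [0.3434, 0.2566, 0.4000]

t=0: π = [0.0833, 0.5000, 0.4167]
t=1: π = [0.4667, 0.1333, 0.4000]
t=2: π = [0.2400, 0.3600, 0.4000]
t=3: π = [0.3760, 0.2240, 0.4000]
t=4: π = [0.2944, 0.3056, 0.4000]
t=5: π = [0.3434, 0.2566, 0.4000]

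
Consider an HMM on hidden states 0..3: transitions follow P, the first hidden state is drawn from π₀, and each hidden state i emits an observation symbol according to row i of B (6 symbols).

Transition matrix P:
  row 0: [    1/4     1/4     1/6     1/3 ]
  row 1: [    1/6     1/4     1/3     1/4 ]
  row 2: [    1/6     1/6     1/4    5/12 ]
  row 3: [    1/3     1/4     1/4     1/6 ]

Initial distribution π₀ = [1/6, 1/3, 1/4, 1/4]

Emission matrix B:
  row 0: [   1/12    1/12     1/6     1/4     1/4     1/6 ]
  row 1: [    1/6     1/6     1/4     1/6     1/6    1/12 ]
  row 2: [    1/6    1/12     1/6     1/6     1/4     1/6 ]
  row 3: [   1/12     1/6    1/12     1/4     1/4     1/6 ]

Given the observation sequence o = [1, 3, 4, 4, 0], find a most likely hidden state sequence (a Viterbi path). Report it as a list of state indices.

path = [1, 2, 3, 0, 1]

t=0: δ = [1.389e-02, 5.556e-02, 2.083e-02, 4.167e-02]  (obs o_0=1)
t=1: δ = [3.472e-03, 2.315e-03, 3.086e-03, 3.472e-03]  ψ = [3, 1, 1, 1]  (obs o_1=3)
t=2: δ = [2.894e-04, 1.447e-04, 2.170e-04, 3.215e-04]  ψ = [3, 0, 3, 2]  (obs o_2=4)
t=3: δ = [2.679e-05, 1.340e-05, 2.009e-05, 2.411e-05]  ψ = [3, 3, 3, 0]  (obs o_3=4)
t=4: δ = [6.698e-07, 1.116e-06, 1.005e-06, 7.442e-07]  ψ = [3, 0, 3, 0]  (obs o_4=0)
backtrack: best end state = 1; path = [1, 2, 3, 0, 1]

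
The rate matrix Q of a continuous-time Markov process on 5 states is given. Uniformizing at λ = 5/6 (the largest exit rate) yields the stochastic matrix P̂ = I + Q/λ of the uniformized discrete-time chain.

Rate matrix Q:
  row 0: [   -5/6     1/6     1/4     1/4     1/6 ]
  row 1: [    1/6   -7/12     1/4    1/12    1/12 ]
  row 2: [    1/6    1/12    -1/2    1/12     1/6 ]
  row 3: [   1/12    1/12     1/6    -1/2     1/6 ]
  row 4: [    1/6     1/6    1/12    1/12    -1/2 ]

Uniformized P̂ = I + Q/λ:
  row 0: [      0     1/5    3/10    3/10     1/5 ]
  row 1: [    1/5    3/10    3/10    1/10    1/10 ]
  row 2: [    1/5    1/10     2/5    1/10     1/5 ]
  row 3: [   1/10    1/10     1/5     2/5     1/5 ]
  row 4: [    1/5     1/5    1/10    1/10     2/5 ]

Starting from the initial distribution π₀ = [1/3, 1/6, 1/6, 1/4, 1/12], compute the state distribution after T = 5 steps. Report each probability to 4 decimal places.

t=0: π = [0.3333, 0.1667, 0.1667, 0.2500, 0.0833]
t=1: π = [0.1083, 0.1750, 0.2750, 0.2417, 0.2000]
t=2: π = [0.1542, 0.1658, 0.2633, 0.1942, 0.2225]
t=3: π = [0.1498, 0.1708, 0.2624, 0.1891, 0.2279]
t=4: π = [0.1511, 0.1719, 0.2618, 0.1867, 0.2285]
t=5: π = [0.1511, 0.1724, 0.2618, 0.1862, 0.2285]

π = [0.1511, 0.1724, 0.2618, 0.1862, 0.2285]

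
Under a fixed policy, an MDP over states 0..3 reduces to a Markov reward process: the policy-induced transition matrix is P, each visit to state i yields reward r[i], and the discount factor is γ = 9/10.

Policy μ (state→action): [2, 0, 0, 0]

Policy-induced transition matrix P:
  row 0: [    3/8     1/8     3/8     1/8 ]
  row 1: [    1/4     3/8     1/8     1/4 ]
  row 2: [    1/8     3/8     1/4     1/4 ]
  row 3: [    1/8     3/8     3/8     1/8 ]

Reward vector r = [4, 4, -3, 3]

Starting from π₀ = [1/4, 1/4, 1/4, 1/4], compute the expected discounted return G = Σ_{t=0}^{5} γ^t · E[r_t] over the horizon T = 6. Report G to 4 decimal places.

t=0: π = [0.2500, 0.2500, 0.2500, 0.2500], E[r] = 2.0000, γ^t·E[r] = 2.000000, running G = 2.000000
t=1: π = [0.2188, 0.3125, 0.2813, 0.1875], E[r] = 1.8438, γ^t·E[r] = 1.659375, running G = 3.659375
t=2: π = [0.2188, 0.3203, 0.2617, 0.1992], E[r] = 1.9688, γ^t·E[r] = 1.594688, running G = 5.254063
t=3: π = [0.2197, 0.3203, 0.2622, 0.1978], E[r] = 1.9668, γ^t·E[r] = 1.433795, running G = 6.687857
t=4: π = [0.2200, 0.3201, 0.2621, 0.1978], E[r] = 1.9672, γ^t·E[r] = 1.290656, running G = 7.978513
t=5: π = [0.2200, 0.3200, 0.2622, 0.1978], E[r] = 1.9667, γ^t·E[r] = 1.161329, running G = 9.139842

G = 9.1398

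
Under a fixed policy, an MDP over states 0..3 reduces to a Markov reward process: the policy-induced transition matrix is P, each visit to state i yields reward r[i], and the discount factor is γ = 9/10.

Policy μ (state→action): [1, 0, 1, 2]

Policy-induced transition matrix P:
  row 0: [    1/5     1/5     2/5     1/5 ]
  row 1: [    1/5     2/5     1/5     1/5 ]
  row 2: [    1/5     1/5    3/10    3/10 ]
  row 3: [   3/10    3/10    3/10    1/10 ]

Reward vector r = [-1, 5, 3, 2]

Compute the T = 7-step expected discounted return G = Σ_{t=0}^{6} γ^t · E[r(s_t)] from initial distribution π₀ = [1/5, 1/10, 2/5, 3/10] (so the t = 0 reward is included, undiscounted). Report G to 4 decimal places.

G = 12.3813

t=0: π = [0.2000, 0.1000, 0.4000, 0.3000], E[r] = 2.1000, γ^t·E[r] = 2.100000, running G = 2.100000
t=1: π = [0.2300, 0.2500, 0.3100, 0.2100], E[r] = 2.3700, γ^t·E[r] = 2.133000, running G = 4.233000
t=2: π = [0.2210, 0.2710, 0.2980, 0.2100], E[r] = 2.4480, γ^t·E[r] = 1.982880, running G = 6.215880
t=3: π = [0.2210, 0.2752, 0.2950, 0.2088], E[r] = 2.4576, γ^t·E[r] = 1.791590, running G = 8.007470
t=4: π = [0.2209, 0.2759, 0.2946, 0.2086], E[r] = 2.4597, γ^t·E[r] = 1.613809, running G = 9.621280
t=5: π = [0.2209, 0.2760, 0.2945, 0.2086], E[r] = 2.4600, γ^t·E[r] = 1.452634, running G = 11.073913
t=6: π = [0.2209, 0.2761, 0.2945, 0.2086], E[r] = 2.4601, γ^t·E[r] = 1.307403, running G = 12.381316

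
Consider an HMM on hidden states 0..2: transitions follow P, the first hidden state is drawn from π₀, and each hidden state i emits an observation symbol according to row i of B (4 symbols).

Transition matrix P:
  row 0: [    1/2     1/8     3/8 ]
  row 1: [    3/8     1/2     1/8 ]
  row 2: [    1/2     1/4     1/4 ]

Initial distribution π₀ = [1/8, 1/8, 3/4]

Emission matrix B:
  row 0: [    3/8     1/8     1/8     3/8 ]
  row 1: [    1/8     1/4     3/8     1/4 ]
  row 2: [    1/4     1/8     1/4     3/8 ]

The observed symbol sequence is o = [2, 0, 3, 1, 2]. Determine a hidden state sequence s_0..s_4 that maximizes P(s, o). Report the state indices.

t=0: δ = [1.562e-02, 4.688e-02, 1.875e-01]  (obs o_0=2)
t=1: δ = [3.516e-02, 5.859e-03, 1.172e-02]  ψ = [2, 2, 2]  (obs o_1=0)
t=2: δ = [6.592e-03, 1.099e-03, 4.944e-03]  ψ = [0, 0, 0]  (obs o_2=3)
t=3: δ = [4.120e-04, 3.090e-04, 3.090e-04]  ψ = [0, 2, 0]  (obs o_3=1)
t=4: δ = [2.575e-05, 5.794e-05, 3.862e-05]  ψ = [0, 1, 0]  (obs o_4=2)
backtrack: best end state = 1; path = [2, 0, 2, 1, 1]

path = [2, 0, 2, 1, 1]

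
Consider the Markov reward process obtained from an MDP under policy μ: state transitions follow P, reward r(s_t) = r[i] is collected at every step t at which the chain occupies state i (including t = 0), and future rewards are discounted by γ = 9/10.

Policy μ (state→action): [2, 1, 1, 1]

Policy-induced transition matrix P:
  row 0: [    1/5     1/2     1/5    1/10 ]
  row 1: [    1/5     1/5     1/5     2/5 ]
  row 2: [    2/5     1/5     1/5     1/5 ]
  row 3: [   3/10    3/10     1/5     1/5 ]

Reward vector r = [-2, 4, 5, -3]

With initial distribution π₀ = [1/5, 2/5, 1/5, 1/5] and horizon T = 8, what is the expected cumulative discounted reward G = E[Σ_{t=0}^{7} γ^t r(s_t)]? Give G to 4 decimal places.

G = 6.0713

t=0: π = [0.2000, 0.4000, 0.2000, 0.2000], E[r] = 1.6000, γ^t·E[r] = 1.600000, running G = 1.600000
t=1: π = [0.2600, 0.2800, 0.2000, 0.2600], E[r] = 0.8200, γ^t·E[r] = 0.738000, running G = 2.338000
t=2: π = [0.2660, 0.3040, 0.2000, 0.2300], E[r] = 0.9940, γ^t·E[r] = 0.805140, running G = 3.143140
t=3: π = [0.2630, 0.3028, 0.2000, 0.2342], E[r] = 0.9826, γ^t·E[r] = 0.716315, running G = 3.859455
t=4: π = [0.2634, 0.3023, 0.2000, 0.2343], E[r] = 0.9797, γ^t·E[r] = 0.642755, running G = 4.502210
t=5: π = [0.2634, 0.3025, 0.2000, 0.2341], E[r] = 0.9806, γ^t·E[r] = 0.579029, running G = 5.081239
t=6: π = [0.2634, 0.3024, 0.2000, 0.2341], E[r] = 0.9805, γ^t·E[r] = 0.521074, running G = 5.602313
t=7: π = [0.2634, 0.3024, 0.2000, 0.2341], E[r] = 0.9805, γ^t·E[r] = 0.468962, running G = 6.071275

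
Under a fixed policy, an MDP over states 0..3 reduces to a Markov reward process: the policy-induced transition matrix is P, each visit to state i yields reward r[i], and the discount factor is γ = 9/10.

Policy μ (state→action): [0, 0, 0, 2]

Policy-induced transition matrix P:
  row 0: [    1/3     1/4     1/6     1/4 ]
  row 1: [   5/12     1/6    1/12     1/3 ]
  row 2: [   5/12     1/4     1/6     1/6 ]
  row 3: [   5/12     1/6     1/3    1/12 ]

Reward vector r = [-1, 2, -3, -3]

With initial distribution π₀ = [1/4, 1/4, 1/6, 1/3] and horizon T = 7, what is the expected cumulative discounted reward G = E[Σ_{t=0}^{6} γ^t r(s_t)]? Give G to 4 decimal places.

t=0: π = [0.2500, 0.2500, 0.1667, 0.3333], E[r] = -1.2500, γ^t·E[r] = -1.250000, running G = -1.250000
t=1: π = [0.3958, 0.2014, 0.2014, 0.2014], E[r] = -1.2014, γ^t·E[r] = -1.081250, running G = -2.331250
t=2: π = [0.3837, 0.2164, 0.1834, 0.2164], E[r] = -1.1505, γ^t·E[r] = -0.931875, running G = -3.263125
t=3: π = [0.3847, 0.2139, 0.1847, 0.2167], E[r] = -1.1610, γ^t·E[r] = -0.846352, running G = -4.109477
t=4: π = [0.3846, 0.2141, 0.1850, 0.2163], E[r] = -1.1602, γ^t·E[r] = -0.761208, running G = -4.870684
t=5: π = [0.3846, 0.2141, 0.1849, 0.2164], E[r] = -1.1601, γ^t·E[r] = -0.685038, running G = -5.555722
t=6: π = [0.3846, 0.2141, 0.1849, 0.2164], E[r] = -1.1601, γ^t·E[r] = -0.616550, running G = -6.172272

G = -6.1723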